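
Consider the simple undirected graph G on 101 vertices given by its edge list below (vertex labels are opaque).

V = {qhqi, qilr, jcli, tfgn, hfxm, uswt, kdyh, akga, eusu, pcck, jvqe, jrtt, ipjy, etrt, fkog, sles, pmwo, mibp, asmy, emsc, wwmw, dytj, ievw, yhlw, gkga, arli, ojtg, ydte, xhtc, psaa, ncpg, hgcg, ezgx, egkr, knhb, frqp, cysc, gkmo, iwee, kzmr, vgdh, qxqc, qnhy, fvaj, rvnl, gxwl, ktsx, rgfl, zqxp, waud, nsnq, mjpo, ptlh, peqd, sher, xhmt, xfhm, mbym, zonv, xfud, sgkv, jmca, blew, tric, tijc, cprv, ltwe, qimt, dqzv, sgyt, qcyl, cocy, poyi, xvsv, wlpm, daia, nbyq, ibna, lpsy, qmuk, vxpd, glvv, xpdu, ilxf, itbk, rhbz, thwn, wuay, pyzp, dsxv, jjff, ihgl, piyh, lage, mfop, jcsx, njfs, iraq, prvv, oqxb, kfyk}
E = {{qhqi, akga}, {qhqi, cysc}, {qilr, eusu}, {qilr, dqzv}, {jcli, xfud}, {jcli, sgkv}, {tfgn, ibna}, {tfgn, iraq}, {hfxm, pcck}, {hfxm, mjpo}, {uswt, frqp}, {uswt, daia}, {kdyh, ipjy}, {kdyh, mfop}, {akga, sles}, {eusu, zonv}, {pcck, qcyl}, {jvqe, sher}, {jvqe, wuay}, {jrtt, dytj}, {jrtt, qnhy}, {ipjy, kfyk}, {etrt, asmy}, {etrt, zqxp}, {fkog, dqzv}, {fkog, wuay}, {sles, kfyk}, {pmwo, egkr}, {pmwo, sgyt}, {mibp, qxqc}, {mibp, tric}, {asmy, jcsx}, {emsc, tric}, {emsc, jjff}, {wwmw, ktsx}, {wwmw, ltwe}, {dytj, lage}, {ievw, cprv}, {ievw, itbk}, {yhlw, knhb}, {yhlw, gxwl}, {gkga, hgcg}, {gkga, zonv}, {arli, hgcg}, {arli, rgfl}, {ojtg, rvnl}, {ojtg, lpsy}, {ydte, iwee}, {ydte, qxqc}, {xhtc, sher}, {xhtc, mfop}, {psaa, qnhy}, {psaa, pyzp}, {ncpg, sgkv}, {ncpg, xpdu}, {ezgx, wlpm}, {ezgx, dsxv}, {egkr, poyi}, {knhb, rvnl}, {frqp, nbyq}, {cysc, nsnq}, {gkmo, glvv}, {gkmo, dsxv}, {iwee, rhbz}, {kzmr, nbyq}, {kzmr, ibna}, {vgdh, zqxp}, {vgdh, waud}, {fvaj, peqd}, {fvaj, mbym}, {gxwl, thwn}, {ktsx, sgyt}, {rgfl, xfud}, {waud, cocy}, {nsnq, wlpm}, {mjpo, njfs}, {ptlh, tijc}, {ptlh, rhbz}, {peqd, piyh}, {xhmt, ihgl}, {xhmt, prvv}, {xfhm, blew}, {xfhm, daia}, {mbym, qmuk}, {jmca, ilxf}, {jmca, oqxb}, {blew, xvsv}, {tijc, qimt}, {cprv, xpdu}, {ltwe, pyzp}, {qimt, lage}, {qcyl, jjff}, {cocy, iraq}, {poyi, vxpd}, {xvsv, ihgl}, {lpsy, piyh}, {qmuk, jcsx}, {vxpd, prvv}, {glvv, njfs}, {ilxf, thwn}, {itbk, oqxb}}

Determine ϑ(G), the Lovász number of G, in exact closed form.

101*cos(pi/101)/(cos(pi/101) + 1)

N(ievw) = {cprv, itbk}, |N(ievw)| = 2.
N(gxwl) = {yhlw, thwn}, |N(gxwl)| = 2.
deg(dsxv) = 2; N(dsxv) = {ezgx, gkmo}.
deg(asmy) = 2; N(asmy) = {etrt, jcsx}.
Every vertex has degree 2 (N=101); the odd cycle C_{101}.
spec(A) ≈ [2.0, 1.996, 1.985, 1.965, 1.938, 1.904, 1.862, 1.813, 1.757, 1.695, 1.625, 1.55, 1.468, 1.381, 1.288, 1.191, 1.088, 0.982, 0.872, 0.758, 0.642, 0.523, 0.402, 0.279, 0.155, 0.031, -0.093, -0.217, -0.34, -0.462, -0.582, -0.7, -0.815, -0.927, -1.036, -1.14, -1.24, -1.335, -1.425, -1.51, -1.588, -1.661, -1.727, -1.786, -1.839, -1.884, -1.922, -1.953, -1.976, -1.991, -1.999] (distinct, 3 d.p.).
−101·(-2*cos(pi/101)) / ((2)−(-2*cos(pi/101))) = 101*cos(pi/101)/(cos(pi/101) + 1) = ϑ(G).
= 50.48778317… (decimal).
Sandwich: α(G)=50 ≤ ϑ(G)=101*cos(pi/101)/(cos(pi/101) + 1) ≤ χ(Ḡ)=51 (both strict).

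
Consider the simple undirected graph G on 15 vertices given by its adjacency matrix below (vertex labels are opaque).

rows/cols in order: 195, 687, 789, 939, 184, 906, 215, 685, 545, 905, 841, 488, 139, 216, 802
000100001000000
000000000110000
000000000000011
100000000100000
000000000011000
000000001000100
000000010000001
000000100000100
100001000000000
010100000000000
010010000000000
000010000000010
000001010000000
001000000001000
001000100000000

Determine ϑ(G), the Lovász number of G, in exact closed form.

Vertex 939 has 2 neighbors: 195, 905.
N(195) = {939, 545}, |N(195)| = 2.
Vertex 906 has 2 neighbors: 545, 139.
Vertex 488 has 2 neighbors: 184, 216.
2-regular, N=15; a single 15-cycle (edge-transitive).
Distinct eigenvalues (to 5 d.p.): [2.0, 1.82709, 1.33826, 0.61803, -0.20906, -1.0, -1.61803, -1.9563].
With N=15: ϑ(G) = 15·(-(-1)*2*cos(pi/15))/(2−(-2*cos(pi/15))) = 15*cos(pi/15)/(cos(pi/15) + 1).
= 7.417148248… (decimal).
Lovász sandwich 7 ≤ 15*cos(pi/15)/(cos(pi/15) + 1) ≤ 8: both strict.

15*cos(pi/15)/(cos(pi/15) + 1)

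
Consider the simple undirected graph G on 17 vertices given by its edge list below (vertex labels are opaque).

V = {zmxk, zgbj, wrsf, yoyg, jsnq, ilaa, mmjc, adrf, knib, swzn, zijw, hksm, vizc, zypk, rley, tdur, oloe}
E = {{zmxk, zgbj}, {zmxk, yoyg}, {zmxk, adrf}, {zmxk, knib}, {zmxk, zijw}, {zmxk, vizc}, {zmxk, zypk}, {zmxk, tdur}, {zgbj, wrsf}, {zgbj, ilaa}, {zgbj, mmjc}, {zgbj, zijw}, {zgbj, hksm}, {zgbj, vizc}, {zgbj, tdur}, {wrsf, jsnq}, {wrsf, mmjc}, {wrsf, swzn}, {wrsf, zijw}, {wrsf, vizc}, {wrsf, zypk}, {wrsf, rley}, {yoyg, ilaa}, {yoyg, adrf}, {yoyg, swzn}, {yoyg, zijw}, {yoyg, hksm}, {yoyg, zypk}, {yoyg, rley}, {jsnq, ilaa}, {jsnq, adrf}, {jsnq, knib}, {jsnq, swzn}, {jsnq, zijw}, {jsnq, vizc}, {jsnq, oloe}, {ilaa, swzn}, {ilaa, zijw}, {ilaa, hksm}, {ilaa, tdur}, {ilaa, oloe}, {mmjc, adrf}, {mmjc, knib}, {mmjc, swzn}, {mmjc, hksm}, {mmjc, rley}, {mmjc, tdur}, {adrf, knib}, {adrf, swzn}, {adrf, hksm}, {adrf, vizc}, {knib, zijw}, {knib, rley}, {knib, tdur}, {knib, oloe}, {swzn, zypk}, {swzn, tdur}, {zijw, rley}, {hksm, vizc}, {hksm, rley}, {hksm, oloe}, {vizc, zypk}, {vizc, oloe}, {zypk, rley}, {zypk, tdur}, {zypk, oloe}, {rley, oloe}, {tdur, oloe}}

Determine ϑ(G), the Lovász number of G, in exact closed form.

sqrt(17)

N(jsnq) = {wrsf, ilaa, adrf, knib, swzn, zijw, vizc, oloe}, |N(jsnq)| = 8.
Vertex zmxk has 8 neighbors: zgbj, yoyg, adrf, knib, zijw, vizc, zypk, tdur.
Vertex vizc has 8 neighbors: zmxk, zgbj, wrsf, jsnq, adrf, hksm, zypk, oloe.
N(swzn) = {wrsf, yoyg, jsnq, ilaa, mmjc, adrf, zypk, tdur}, |N(swzn)| = 8.
deg(v) = 8 for all v (|V|=17); strongly regular (17,8,3,4).
Distinct eigenvalues (to 3 d.p.): [8.0, 1.562, -2.562].
λ_max=8, λ_min=-sqrt(17)/2 - 1/2; ϑ = −17·λ_min/(λ_max−λ_min) = sqrt(17).
ϑ(G) ≈ 4.1231.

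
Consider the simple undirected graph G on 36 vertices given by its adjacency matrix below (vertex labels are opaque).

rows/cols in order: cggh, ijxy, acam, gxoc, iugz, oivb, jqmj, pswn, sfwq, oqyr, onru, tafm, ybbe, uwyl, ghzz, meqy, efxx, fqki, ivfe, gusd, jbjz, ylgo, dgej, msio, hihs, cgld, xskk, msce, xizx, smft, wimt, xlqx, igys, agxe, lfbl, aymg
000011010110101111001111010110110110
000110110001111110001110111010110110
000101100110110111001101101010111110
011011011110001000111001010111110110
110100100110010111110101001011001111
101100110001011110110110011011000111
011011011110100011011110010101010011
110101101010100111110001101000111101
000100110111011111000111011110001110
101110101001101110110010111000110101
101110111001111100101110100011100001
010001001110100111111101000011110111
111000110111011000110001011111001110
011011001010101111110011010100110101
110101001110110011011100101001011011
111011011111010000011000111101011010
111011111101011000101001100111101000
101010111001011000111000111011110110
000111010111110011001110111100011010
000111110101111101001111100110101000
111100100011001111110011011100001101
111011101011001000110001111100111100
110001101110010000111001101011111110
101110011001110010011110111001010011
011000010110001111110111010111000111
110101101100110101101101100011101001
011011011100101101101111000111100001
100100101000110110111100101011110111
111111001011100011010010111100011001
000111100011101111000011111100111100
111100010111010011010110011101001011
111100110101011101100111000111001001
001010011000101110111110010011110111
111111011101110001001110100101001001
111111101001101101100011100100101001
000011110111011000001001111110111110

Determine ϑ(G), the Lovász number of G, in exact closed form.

N(tafm) = {ijxy, oivb, sfwq, oqyr, onru, ybbe, meqy, efxx, fqki, ivfe, gusd, jbjz, ylgo, msio, xizx, smft, wimt, xlqx, agxe, lfbl, aymg}, |N(tafm)| = 21.
N(gusd) = {gxoc, iugz, oivb, jqmj, pswn, oqyr, tafm, ybbe, uwyl, ghzz, meqy, fqki, jbjz, ylgo, dgej, msio, hihs, msce, xizx, wimt, igys}, |N(gusd)| = 21.
deg(gxoc) = 21; N(gxoc) = {ijxy, acam, iugz, oivb, pswn, sfwq, oqyr, onru, ghzz, ivfe, gusd, jbjz, msio, cgld, msce, xizx, smft, wimt, xlqx, agxe, lfbl}.
N(efxx) = {cggh, ijxy, acam, iugz, oivb, jqmj, pswn, sfwq, oqyr, tafm, uwyl, ghzz, ivfe, jbjz, msio, hihs, msce, xizx, smft, wimt, igys}, |N(efxx)| = 21.
Every vertex has degree 21 (N=36); Kneser K(9,2) on C(9,2)=36 vertices.
Distinct eigenvalues (to 6 d.p.): [21.0, 1.0, -6.0].
−36·(-6) / ((21)−(-6)) = 8 = ϑ(G).
ϑ(G) ≈ 8.0000.

8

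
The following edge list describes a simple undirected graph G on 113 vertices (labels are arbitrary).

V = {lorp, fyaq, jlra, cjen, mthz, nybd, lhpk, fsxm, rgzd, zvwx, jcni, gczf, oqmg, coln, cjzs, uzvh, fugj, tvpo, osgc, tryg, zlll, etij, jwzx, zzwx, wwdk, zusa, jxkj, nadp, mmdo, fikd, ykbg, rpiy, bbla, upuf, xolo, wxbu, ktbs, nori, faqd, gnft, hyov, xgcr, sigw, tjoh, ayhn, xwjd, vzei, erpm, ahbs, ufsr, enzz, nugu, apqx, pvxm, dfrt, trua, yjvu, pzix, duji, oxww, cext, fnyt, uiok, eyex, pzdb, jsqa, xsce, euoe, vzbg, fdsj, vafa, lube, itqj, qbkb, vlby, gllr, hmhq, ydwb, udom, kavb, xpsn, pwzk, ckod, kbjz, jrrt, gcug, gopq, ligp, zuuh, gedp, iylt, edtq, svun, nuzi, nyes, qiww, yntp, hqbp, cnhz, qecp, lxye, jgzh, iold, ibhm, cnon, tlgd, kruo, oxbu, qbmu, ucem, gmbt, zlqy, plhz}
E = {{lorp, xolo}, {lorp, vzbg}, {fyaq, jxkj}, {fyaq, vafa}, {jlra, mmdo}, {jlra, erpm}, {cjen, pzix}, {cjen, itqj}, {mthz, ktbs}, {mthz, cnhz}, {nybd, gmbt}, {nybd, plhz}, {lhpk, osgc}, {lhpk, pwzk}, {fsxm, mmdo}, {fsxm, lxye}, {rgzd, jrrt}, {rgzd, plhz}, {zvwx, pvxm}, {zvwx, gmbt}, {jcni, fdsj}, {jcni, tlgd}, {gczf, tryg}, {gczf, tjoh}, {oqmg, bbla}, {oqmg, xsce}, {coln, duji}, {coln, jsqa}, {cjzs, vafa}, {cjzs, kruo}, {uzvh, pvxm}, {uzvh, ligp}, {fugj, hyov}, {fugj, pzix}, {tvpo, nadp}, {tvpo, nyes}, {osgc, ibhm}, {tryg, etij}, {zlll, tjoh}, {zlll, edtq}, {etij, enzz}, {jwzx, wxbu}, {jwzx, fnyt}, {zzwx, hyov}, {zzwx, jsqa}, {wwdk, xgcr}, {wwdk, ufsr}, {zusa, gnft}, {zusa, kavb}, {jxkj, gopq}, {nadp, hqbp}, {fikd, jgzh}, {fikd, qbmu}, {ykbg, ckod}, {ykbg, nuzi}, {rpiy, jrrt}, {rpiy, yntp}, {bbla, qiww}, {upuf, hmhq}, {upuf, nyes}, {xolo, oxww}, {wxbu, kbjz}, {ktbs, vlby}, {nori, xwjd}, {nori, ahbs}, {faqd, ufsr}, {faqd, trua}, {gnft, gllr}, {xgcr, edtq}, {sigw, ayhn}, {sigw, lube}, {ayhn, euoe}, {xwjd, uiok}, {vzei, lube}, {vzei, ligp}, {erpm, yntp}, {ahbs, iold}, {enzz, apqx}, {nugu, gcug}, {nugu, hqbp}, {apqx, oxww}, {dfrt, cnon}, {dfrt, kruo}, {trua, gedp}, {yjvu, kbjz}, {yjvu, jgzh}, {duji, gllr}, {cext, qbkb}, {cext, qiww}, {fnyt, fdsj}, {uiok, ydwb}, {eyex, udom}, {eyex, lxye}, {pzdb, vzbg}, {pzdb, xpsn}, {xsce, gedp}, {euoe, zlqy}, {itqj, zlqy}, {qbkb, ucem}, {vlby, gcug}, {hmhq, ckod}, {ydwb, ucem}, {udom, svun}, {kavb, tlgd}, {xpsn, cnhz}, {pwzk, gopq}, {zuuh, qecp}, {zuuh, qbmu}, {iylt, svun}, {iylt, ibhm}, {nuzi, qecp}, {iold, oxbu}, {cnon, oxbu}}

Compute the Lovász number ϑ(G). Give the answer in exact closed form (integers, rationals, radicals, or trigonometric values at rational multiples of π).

Vertex jsqa has 2 neighbors: coln, zzwx.
N(yntp) = {rpiy, erpm}, |N(yntp)| = 2.
Vertex xsce has 2 neighbors: oqmg, gedp.
N(ahbs) = {nori, iold}, |N(ahbs)| = 2.
2-regular, N=113; a single 113-cycle (edge-transitive).
spec(A) ≈ [2.0, 1.996909, 1.987646, 1.972239, 1.950736, 1.923203, 1.889726, 1.850408, 1.80537, 1.754752, 1.69871, 1.637418, 1.571064, 1.499854, 1.424009, 1.343762, 1.259361, 1.171068, 1.079155, 0.983906, 0.885616, 0.784589, 0.681137, 0.575579, 0.468242, 0.359458, 0.249563, 0.138897, 0.027801, -0.083381, -0.194305, -0.304628, -0.41401, -0.522112, -0.628601, -0.733146, -0.835425, -0.935122, -1.031929, -1.125546, -1.215684, -1.302064, -1.38442, -1.462497, -1.536053, -1.604861, -1.668709, -1.727399, -1.780749, -1.828596, -1.87079, -1.907202, -1.937718, -1.962246, -1.980708, -1.993048, -1.999227] (distinct, 6 d.p.).
Lovász: ϑ = −113(-2*cos(pi/113))/(2+-(-1)*2*cos(pi/113)) = 113*cos(pi/113)/(cos(pi/113) + 1).
Numerically 56.489081.
56 ≤ 113*cos(pi/113)/(cos(pi/113) + 1) ≤ 57: both strict.

113*cos(pi/113)/(cos(pi/113) + 1)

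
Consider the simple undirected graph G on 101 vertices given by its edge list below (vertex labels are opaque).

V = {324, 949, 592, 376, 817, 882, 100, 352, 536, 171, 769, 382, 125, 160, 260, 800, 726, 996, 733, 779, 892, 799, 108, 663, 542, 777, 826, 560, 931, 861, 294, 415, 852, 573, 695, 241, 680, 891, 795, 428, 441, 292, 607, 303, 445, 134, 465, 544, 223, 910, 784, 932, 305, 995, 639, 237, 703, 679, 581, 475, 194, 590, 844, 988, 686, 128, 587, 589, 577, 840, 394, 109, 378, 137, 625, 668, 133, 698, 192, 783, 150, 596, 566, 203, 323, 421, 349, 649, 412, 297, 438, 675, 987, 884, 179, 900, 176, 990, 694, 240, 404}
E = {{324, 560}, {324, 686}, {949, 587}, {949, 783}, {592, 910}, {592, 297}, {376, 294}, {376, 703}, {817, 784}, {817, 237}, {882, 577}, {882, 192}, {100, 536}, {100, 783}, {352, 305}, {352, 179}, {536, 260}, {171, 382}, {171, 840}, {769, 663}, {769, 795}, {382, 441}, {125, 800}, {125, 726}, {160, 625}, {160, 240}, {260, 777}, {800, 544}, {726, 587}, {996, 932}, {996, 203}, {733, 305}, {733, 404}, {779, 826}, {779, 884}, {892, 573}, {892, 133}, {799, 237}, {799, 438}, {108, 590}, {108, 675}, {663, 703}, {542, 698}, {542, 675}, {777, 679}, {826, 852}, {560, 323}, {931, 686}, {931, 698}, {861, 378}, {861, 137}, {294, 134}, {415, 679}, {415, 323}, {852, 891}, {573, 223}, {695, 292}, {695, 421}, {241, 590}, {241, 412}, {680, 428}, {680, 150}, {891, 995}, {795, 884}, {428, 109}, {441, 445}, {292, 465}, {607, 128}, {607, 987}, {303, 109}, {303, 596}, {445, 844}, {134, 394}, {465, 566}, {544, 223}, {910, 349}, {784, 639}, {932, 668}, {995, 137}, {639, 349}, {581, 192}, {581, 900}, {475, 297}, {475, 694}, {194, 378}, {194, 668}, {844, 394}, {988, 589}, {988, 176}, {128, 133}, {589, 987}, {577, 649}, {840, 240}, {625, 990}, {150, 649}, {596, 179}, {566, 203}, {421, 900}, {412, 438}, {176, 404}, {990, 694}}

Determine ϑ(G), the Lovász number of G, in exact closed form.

101*cos(pi/101)/(cos(pi/101) + 1)

Vertex 323 has 2 neighbors: 560, 415.
Vertex 415 has 2 neighbors: 679, 323.
Vertex 577 has 2 neighbors: 882, 649.
deg(996) = 2; N(996) = {932, 203}.
deg(v) = 2 for all v (|V|=101); connected 2-regular on 101 ⇒ C_{101}.
Distinct eigenvalues (to 4 d.p.): [2.0, 1.9961, 1.9845, 1.9653, 1.9384, 1.904, 1.8623, 1.8133, 1.7574, 1.6946, 1.6253, 1.5497, 1.4681, 1.3808, 1.2882, 1.1906, 1.0884, 0.982, 0.8718, 0.7582, 0.6417, 0.5226, 0.4016, 0.279, 0.1554, 0.0311, -0.0933, -0.2173, -0.3405, -0.4624, -0.5824, -0.7003, -0.8154, -0.9273, -1.0357, -1.1401, -1.24, -1.3352, -1.4252, -1.5096, -1.5883, -1.6608, -1.7268, -1.7862, -1.8387, -1.8841, -1.9221, -1.9528, -1.9759, -1.9913, -1.999].
−101·(-2*cos(pi/101)) / ((2)−(-2*cos(pi/101))) = 101*cos(pi/101)/(cos(pi/101) + 1) = ϑ(G).
ϑ(G) ≈ 50.48778317.
Check 50 ≤ 101*cos(pi/101)/(cos(pi/101) + 1) ≤ 51: both strict.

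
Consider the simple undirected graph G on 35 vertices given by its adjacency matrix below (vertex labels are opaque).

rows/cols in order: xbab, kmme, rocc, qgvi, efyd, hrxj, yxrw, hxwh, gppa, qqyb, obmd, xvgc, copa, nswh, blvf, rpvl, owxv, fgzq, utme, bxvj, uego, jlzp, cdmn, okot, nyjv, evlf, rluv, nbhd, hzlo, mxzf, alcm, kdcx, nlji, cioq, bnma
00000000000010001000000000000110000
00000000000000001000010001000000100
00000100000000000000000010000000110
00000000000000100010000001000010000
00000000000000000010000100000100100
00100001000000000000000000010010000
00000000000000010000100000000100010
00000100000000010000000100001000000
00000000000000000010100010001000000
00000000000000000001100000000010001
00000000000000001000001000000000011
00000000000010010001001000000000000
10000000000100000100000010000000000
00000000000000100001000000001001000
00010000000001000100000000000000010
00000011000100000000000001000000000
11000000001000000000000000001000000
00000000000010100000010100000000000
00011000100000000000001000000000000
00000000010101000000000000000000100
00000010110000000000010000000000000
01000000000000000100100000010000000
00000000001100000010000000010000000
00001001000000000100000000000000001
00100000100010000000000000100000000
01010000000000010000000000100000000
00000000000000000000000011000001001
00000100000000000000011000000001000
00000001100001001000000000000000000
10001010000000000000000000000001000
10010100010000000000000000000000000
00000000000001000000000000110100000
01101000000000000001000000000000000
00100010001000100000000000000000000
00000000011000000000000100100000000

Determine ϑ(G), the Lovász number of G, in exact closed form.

15

N(hzlo) = {hxwh, gppa, nswh, owxv}, |N(hzlo)| = 4.
Vertex copa has 4 neighbors: xbab, xvgc, fgzq, nyjv.
N(kdcx) = {nswh, rluv, nbhd, mxzf}, |N(kdcx)| = 4.
N(nyjv) = {rocc, gppa, copa, rluv}, |N(nyjv)| = 4.
G on 35 vertices is 4-regular; Kneser K(7,3) on C(7,3)=35 vertices.
Distinct eigenvalues (to 4 d.p.): [4.0, 2.0, -1.0, -3.0].
With N=35: ϑ(G) = 35·(-1*(-3))/(4−(-3)) = 15.
≈ 15.00000000 (to 8 d.p.).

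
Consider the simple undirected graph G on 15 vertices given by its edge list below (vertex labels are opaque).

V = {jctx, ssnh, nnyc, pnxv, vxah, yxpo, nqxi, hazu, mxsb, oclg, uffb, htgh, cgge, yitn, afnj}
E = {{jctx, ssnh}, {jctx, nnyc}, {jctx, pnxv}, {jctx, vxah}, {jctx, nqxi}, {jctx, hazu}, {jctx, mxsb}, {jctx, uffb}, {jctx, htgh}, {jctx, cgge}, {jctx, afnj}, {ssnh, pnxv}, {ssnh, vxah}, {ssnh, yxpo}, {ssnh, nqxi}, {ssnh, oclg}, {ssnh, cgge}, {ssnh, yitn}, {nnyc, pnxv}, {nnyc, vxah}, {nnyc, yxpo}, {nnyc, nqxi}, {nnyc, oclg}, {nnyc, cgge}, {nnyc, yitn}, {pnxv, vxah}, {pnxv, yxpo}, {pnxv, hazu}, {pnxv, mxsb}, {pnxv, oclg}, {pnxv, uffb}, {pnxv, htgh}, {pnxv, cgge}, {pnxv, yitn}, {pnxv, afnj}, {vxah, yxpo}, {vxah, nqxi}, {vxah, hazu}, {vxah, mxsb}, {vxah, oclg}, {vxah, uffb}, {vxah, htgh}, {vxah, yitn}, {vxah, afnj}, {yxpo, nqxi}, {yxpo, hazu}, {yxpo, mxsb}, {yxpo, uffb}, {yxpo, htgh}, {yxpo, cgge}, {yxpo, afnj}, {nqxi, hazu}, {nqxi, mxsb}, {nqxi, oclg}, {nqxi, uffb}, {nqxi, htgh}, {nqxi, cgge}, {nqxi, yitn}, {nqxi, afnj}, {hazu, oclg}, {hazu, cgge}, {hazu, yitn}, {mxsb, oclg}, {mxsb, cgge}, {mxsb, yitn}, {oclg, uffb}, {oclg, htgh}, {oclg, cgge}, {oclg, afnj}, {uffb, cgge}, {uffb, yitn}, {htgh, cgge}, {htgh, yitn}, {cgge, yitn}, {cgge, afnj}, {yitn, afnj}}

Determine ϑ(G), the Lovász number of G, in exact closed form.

7

Vertex yitn has 11 neighbors: ssnh, nnyc, pnxv, vxah, nqxi, hazu, mxsb, uffb, htgh, cgge, afnj.
N(ssnh) = {jctx, pnxv, vxah, yxpo, nqxi, oclg, cgge, yitn}, |N(ssnh)| = 8.
deg(yxpo) = 11; N(yxpo) = {ssnh, nnyc, pnxv, vxah, nqxi, hazu, mxsb, uffb, htgh, cgge, afnj}.
N(nnyc) = {jctx, pnxv, vxah, yxpo, nqxi, oclg, cgge, yitn}, |N(nnyc)| = 8.
K_{7,4,2,2} (perfect); ϑ(G) = α(G) = max{7,4,2,2} = 7.
≈ 7.0000000 (to 7 d.p.).
α=7, χ(Ḡ)=7; ϑ=7 lies between (collapsed).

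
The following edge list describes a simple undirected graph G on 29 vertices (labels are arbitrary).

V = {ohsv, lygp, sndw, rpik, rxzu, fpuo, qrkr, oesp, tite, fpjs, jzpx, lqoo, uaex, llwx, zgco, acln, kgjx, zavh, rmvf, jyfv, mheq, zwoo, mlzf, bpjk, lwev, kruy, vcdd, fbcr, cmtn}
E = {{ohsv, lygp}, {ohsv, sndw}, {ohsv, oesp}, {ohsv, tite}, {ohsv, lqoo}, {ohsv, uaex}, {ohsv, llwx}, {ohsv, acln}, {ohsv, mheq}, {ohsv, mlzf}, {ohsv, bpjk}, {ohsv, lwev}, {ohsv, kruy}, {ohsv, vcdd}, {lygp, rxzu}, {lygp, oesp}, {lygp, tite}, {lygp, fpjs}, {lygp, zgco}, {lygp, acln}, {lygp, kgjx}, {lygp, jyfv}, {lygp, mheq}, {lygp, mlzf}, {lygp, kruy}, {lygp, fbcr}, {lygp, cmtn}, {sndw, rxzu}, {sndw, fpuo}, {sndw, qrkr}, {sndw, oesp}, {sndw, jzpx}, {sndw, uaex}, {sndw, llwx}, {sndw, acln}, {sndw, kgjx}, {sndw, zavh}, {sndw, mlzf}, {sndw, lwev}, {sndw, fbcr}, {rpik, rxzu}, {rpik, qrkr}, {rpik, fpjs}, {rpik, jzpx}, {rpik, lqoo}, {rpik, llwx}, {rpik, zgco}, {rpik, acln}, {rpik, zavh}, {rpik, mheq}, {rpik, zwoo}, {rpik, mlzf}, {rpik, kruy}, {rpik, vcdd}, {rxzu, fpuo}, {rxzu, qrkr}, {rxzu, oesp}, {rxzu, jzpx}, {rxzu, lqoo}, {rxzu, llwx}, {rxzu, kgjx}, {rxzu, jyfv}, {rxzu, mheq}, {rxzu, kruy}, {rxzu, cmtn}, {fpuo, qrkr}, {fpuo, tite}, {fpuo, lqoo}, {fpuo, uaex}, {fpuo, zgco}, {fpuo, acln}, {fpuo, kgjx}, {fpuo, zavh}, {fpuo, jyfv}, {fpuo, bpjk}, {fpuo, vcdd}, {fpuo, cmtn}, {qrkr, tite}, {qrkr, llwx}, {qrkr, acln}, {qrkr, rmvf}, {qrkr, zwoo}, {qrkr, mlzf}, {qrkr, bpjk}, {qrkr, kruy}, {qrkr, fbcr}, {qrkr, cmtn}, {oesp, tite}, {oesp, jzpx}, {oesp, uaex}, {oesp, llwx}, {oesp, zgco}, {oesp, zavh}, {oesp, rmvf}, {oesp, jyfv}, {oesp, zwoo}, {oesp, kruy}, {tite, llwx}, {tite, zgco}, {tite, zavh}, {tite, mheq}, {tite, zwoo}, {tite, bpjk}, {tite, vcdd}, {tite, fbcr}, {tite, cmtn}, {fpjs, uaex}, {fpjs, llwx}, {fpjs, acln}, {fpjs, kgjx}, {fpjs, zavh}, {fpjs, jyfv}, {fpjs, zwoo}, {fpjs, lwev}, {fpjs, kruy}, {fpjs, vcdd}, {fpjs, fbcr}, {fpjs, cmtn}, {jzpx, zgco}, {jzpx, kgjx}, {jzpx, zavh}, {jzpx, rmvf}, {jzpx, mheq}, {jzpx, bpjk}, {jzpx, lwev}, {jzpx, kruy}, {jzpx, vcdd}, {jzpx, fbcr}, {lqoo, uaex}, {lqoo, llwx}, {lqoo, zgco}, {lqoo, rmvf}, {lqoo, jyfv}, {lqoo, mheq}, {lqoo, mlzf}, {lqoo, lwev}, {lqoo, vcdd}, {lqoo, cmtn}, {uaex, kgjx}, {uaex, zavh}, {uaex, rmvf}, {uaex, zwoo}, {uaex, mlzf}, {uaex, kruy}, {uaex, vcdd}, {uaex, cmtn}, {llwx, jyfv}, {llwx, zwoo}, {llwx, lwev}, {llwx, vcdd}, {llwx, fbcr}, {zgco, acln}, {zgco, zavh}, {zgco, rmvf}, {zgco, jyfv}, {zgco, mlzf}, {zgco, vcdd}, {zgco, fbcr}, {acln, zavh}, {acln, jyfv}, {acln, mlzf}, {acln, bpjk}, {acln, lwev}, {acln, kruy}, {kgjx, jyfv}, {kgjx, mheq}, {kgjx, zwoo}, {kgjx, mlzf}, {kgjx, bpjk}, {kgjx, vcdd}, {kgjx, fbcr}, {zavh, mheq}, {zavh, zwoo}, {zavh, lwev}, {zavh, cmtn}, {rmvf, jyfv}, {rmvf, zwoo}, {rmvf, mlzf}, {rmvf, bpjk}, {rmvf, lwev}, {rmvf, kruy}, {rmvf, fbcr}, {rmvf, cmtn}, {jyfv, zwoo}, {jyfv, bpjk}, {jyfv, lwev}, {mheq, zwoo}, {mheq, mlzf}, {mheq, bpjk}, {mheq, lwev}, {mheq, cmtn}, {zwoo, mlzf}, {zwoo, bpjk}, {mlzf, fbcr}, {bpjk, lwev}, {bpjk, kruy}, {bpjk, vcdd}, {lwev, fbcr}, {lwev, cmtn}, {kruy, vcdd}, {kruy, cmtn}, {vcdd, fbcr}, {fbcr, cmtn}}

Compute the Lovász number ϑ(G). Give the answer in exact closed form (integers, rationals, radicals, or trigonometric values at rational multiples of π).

N(acln) = {ohsv, lygp, sndw, rpik, fpuo, qrkr, fpjs, zgco, zavh, jyfv, mlzf, bpjk, lwev, kruy}, |N(acln)| = 14.
deg(zwoo) = 14; N(zwoo) = {rpik, qrkr, oesp, tite, fpjs, uaex, llwx, kgjx, zavh, rmvf, jyfv, mheq, mlzf, bpjk}.
N(sndw) = {ohsv, rxzu, fpuo, qrkr, oesp, jzpx, uaex, llwx, acln, kgjx, zavh, mlzf, lwev, fbcr}, |N(sndw)| = 14.
deg(bpjk) = 14; N(bpjk) = {ohsv, fpuo, qrkr, tite, jzpx, acln, kgjx, rmvf, jyfv, mheq, zwoo, lwev, kruy, vcdd}.
deg(v) = 14 for all v (|V|=29); Paley(29): SR with (k,λ,μ)=(14,6,7).
A has 3 distinct eigenvalues ≈ [14.0, 2.193, -3.193].
λ_max=14, λ_min=-sqrt(29)/2 - 1/2; ϑ = −29·λ_min/(λ_max−λ_min) = sqrt(29).
ϑ(G) ≈ 5.3852.

sqrt(29)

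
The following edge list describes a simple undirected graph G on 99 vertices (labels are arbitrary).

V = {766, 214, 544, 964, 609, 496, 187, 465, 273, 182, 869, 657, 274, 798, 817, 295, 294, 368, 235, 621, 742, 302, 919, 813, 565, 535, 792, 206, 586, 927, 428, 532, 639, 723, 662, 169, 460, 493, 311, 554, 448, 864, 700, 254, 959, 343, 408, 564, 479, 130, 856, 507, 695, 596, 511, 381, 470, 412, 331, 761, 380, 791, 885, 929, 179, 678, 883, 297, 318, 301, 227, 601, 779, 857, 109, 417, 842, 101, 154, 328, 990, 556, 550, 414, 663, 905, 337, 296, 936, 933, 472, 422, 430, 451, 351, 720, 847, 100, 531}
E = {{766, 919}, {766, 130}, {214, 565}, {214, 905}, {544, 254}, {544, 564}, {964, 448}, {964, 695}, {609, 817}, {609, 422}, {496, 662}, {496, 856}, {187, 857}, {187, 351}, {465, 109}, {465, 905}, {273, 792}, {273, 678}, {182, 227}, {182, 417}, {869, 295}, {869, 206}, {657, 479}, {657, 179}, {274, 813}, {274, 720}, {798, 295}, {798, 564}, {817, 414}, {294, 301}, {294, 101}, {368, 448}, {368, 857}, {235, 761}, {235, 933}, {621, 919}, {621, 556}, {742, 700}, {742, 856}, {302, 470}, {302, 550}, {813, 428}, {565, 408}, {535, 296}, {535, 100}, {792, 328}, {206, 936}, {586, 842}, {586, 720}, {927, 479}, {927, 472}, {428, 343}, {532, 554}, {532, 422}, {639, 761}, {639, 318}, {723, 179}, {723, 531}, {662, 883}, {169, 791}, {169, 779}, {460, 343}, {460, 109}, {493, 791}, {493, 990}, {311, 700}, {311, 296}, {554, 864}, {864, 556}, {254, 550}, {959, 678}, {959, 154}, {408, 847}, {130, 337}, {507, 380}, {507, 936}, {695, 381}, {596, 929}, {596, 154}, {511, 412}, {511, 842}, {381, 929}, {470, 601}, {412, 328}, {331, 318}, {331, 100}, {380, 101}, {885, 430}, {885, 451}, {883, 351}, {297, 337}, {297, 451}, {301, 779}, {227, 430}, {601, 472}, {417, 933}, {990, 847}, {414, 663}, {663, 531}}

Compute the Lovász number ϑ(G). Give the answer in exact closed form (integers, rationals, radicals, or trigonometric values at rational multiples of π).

deg(842) = 2; N(842) = {586, 511}.
deg(817) = 2; N(817) = {609, 414}.
deg(368) = 2; N(368) = {448, 857}.
N(109) = {465, 460}, |N(109)| = 2.
99-vertex 2-regular graph: the odd cycle C_{99}.
Distinct eigenvalues (to 6 d.p.): [2.0, 1.995973, 1.98391, 1.963857, 1.935897, 1.900142, 1.856736, 1.805853, 1.747699, 1.682507, 1.610541, 1.532089, 1.447468, 1.357019, 1.261105, 1.160114, 1.054451, 0.944542, 0.83083, 0.713772, 0.593841, 0.471518, 0.347296, 0.221676, 0.095164, -0.031732, -0.1585, -0.28463, -0.409613, -0.532948, -0.654136, -0.77269, -0.888133, -1.0, -1.10784, -1.211219, -1.309721, -1.40295, -1.490529, -1.572106, -1.647353, -1.715967, -1.777671, -1.832217, -1.879385, -1.918986, -1.95086, -1.974878, -1.990944, -1.998993].
Lovász (edge-transitive): ϑ = −99·(-2*cos(pi/99))/((2)−(-2*cos(pi/99))) = 99*cos(pi/99)/(cos(pi/99) + 1).
ϑ(G) ≈ 49.487536.
49 ≤ 99*cos(pi/99)/(cos(pi/99) + 1) ≤ 50: both strict.

99*cos(pi/99)/(cos(pi/99) + 1)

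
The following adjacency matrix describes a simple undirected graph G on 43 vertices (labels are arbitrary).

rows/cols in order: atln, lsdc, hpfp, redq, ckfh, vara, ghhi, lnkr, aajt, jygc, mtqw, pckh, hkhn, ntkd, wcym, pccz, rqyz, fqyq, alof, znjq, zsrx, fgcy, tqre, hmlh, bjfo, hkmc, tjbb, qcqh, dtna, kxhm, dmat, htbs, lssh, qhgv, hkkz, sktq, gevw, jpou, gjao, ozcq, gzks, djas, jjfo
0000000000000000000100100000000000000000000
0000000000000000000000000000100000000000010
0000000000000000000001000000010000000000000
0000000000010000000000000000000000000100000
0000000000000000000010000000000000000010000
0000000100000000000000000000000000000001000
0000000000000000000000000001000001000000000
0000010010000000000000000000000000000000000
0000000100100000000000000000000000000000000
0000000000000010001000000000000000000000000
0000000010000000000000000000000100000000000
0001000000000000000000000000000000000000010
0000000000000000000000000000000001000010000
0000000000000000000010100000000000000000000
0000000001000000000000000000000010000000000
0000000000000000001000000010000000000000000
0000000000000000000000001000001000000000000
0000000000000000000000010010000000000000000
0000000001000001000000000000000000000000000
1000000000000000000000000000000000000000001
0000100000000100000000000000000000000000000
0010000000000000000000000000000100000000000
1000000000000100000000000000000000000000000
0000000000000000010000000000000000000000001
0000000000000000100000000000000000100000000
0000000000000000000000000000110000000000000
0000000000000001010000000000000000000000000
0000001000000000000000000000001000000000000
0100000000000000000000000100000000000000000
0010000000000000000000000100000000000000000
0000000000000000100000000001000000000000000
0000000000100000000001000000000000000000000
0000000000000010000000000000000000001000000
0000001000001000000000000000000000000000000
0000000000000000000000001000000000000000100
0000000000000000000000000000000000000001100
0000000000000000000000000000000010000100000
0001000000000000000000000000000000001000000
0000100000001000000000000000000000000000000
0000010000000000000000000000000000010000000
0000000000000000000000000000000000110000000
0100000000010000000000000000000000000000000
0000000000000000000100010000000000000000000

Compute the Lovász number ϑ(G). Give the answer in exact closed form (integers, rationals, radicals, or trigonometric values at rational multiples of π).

43*cos(pi/43)/(cos(pi/43) + 1)

Vertex dtna has 2 neighbors: lsdc, hkmc.
Vertex ghhi has 2 neighbors: qcqh, qhgv.
N(znjq) = {atln, jjfo}, |N(znjq)| = 2.
deg(hpfp) = 2; N(hpfp) = {fgcy, kxhm}.
Regular of degree 2 on 43 vertices: the odd cycle C_{43}.
A has 22 distinct eigenvalues ≈ [2.0, 1.978687, 1.915201, 1.810896, 1.667996, 1.489544, 1.279346, 1.041881, 0.782209, 0.505867, 0.218742, -0.073044, -0.363274, -0.645761, -0.914485, -1.163718, -1.388148, -1.582993, -1.744099, -1.868032, -1.952152, -1.994665].
−43·(-2*cos(pi/43)) / ((2)−(-2*cos(pi/43))) = 43*cos(pi/43)/(cos(pi/43) + 1) = ϑ(G).
= 21.4713… (decimal).
Check 21 ≤ 43*cos(pi/43)/(cos(pi/43) + 1) ≤ 22: both strict.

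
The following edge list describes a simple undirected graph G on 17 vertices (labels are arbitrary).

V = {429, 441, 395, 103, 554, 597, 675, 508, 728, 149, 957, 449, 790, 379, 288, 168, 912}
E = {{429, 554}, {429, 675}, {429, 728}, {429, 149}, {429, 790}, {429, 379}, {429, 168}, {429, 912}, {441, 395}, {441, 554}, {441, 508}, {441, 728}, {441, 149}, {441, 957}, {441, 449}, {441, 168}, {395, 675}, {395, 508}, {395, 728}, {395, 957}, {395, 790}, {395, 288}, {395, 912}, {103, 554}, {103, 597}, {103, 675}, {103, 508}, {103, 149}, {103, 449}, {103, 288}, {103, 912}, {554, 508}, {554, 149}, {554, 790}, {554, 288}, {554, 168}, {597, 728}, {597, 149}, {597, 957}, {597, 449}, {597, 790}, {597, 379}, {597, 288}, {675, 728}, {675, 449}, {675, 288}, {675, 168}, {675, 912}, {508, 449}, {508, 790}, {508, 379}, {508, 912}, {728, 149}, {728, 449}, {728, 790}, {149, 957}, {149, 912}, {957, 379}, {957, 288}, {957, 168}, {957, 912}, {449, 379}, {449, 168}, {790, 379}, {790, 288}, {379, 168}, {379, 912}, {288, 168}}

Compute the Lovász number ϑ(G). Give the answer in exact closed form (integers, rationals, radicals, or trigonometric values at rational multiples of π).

N(288) = {395, 103, 554, 597, 675, 957, 790, 168}, |N(288)| = 8.
N(554) = {429, 441, 103, 508, 149, 790, 288, 168}, |N(554)| = 8.
deg(103) = 8; N(103) = {554, 597, 675, 508, 149, 449, 288, 912}.
N(597) = {103, 728, 149, 957, 449, 790, 379, 288}, |N(597)| = 8.
Regular of degree 8 on 17 vertices: Paley(17): SR with (k,λ,μ)=(8,3,4).
A has 3 distinct eigenvalues ≈ [8.0, 1.56155, -2.56155].
Lovász: ϑ = −17(-sqrt(17)/2 - 1/2)/(8+-(-sqrt(17)/2 - 1/2)) = sqrt(17).
ϑ(G) ≈ 4.123105626.

sqrt(17)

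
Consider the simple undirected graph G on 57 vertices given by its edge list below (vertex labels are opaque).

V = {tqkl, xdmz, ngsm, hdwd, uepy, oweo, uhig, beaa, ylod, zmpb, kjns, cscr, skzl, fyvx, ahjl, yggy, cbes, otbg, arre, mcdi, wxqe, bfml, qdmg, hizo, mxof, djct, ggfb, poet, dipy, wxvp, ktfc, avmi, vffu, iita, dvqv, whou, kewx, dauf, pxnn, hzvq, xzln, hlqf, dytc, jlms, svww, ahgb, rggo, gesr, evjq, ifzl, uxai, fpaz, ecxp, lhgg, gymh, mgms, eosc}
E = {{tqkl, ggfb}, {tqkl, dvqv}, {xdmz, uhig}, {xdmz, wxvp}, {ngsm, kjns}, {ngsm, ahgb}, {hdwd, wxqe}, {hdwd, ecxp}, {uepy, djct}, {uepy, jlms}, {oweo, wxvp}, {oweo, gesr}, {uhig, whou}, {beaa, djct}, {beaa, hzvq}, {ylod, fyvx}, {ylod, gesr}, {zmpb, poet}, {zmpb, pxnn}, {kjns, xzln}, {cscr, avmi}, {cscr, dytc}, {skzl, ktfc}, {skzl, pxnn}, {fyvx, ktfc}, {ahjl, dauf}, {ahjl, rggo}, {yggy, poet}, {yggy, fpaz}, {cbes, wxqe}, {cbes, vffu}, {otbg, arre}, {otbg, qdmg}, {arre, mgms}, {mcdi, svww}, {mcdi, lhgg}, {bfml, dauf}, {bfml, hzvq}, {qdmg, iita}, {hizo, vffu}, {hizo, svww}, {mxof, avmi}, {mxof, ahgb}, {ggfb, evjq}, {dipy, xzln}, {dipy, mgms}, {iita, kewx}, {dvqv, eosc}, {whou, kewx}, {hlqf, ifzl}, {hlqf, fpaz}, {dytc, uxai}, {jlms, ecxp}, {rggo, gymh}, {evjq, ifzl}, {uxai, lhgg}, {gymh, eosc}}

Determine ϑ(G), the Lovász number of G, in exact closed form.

57*cos(pi/57)/(cos(pi/57) + 1)

N(ngsm) = {kjns, ahgb}, |N(ngsm)| = 2.
deg(uepy) = 2; N(uepy) = {djct, jlms}.
N(uxai) = {dytc, lhgg}, |N(uxai)| = 2.
N(ahgb) = {ngsm, mxof}, |N(ahgb)| = 2.
Regular of degree 2 on 57 vertices: the odd cycle C_{57}.
spec(A) ≈ [2.0, 1.987861, 1.951593, 1.891634, 1.808714, 1.703839, 1.578281, 1.433565, 1.271447, 1.093896, 0.903067, 0.701275, 0.490971, 0.274707, 0.055109, -0.165159, -0.383421, -0.59703, -0.803391, -1.0, -1.184471, -1.354563, -1.508213, -1.643556, -1.758948, -1.852988, -1.924536, -1.972723, -1.996963] (distinct, 6 d.p.).
With N=57: ϑ(G) = 57·(-(-1)*2*cos(pi/57))/(2−(-2*cos(pi/57))) = 57*cos(pi/57)/(cos(pi/57) + 1).
Numerically 28.47834517.
Lovász sandwich 28 ≤ 57*cos(pi/57)/(cos(pi/57) + 1) ≤ 29: both strict.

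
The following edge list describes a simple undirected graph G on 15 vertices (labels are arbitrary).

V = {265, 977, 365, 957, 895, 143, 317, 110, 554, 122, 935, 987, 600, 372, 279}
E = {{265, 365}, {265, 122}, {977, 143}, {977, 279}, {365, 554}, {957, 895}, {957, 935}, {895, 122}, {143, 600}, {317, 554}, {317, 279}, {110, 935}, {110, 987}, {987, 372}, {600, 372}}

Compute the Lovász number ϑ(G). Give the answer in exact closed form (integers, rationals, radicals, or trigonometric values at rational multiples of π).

15*cos(pi/15)/(cos(pi/15) + 1)

N(987) = {110, 372}, |N(987)| = 2.
deg(143) = 2; N(143) = {977, 600}.
Vertex 122 has 2 neighbors: 265, 895.
N(110) = {935, 987}, |N(110)| = 2.
Regular of degree 2 on 15 vertices: the odd cycle C_{15}.
Distinct eigenvalues (to 4 d.p.): [2.0, 1.8271, 1.3383, 0.618, -0.2091, -1.0, -1.618, -1.9563].
−15·(-2*cos(pi/15)) / ((2)−(-2*cos(pi/15))) = 15*cos(pi/15)/(cos(pi/15) + 1) = ϑ(G).
ϑ(G) ≈ 7.4171.
α=7, χ(Ḡ)=8; ϑ=15*cos(pi/15)/(cos(pi/15) + 1) lies between (both strict).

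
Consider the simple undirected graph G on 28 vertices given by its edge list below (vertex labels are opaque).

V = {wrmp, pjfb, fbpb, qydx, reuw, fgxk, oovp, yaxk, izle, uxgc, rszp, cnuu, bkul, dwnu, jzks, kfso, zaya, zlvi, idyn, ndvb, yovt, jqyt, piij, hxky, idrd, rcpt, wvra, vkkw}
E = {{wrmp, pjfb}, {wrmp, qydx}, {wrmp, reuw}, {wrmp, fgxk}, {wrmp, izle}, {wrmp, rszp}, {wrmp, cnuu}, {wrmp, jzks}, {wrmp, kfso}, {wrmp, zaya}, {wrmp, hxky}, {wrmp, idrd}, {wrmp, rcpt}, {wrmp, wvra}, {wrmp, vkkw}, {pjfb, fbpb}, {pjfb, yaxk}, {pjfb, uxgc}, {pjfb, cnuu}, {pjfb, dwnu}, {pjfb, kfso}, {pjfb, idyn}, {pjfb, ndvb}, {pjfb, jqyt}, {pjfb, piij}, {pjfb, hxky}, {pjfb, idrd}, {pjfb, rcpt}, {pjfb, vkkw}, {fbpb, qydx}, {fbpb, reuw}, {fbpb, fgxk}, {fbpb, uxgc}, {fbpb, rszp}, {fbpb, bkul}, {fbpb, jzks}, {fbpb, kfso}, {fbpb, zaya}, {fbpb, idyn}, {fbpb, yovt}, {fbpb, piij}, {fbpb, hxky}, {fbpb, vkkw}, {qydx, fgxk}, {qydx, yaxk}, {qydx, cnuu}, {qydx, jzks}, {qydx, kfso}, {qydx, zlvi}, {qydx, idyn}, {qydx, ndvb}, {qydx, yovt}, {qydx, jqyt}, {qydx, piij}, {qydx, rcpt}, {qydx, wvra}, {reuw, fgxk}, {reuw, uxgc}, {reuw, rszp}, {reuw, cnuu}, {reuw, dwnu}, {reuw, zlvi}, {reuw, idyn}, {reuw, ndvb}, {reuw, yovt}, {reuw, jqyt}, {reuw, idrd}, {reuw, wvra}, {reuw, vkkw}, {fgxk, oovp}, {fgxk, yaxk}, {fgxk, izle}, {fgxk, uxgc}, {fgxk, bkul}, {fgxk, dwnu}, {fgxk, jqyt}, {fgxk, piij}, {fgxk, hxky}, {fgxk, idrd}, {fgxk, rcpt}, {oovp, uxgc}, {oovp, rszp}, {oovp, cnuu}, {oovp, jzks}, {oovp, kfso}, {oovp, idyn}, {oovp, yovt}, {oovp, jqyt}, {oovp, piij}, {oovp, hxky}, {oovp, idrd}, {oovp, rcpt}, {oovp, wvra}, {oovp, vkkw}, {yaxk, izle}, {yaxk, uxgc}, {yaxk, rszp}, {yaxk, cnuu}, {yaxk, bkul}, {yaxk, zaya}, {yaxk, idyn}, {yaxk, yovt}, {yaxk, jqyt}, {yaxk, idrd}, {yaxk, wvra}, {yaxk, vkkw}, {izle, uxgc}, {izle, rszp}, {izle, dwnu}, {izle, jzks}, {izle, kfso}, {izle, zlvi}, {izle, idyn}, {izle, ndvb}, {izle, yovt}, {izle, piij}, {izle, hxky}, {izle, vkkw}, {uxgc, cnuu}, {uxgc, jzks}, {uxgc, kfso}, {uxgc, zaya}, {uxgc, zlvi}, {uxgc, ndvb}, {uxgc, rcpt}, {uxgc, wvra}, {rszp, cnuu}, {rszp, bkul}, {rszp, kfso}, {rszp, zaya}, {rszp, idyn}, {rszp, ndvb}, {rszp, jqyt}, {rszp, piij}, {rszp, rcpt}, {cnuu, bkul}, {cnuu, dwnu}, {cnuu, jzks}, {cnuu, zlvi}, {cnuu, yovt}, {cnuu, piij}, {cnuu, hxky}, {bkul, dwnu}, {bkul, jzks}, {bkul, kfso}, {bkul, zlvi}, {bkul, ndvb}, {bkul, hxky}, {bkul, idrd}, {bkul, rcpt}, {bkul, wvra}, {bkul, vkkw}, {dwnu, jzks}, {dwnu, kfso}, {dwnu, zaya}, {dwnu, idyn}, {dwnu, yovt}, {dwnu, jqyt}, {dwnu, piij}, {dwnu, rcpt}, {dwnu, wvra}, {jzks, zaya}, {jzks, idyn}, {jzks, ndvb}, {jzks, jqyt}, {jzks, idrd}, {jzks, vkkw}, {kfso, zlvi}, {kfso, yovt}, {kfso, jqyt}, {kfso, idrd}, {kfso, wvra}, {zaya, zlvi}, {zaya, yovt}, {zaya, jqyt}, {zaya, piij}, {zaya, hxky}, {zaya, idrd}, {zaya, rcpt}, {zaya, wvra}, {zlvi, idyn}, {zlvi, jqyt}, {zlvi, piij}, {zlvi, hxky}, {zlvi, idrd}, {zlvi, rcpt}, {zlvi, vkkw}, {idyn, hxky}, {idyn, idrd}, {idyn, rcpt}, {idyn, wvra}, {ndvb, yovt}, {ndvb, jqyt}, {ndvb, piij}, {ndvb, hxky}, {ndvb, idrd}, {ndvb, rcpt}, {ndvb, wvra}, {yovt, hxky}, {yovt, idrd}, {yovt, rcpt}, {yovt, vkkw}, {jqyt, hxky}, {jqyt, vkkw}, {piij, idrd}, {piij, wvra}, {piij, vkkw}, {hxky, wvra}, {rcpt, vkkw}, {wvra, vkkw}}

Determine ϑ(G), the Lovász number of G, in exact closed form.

7

deg(fgxk) = 15; N(fgxk) = {wrmp, fbpb, qydx, reuw, oovp, yaxk, izle, uxgc, bkul, dwnu, jqyt, piij, hxky, idrd, rcpt}.
N(uxgc) = {pjfb, fbpb, reuw, fgxk, oovp, yaxk, izle, cnuu, jzks, kfso, zaya, zlvi, ndvb, rcpt, wvra}, |N(uxgc)| = 15.
N(idyn) = {pjfb, fbpb, qydx, reuw, oovp, yaxk, izle, rszp, dwnu, jzks, zlvi, hxky, idrd, rcpt, wvra}, |N(idyn)| = 15.
N(kfso) = {wrmp, pjfb, fbpb, qydx, oovp, izle, uxgc, rszp, bkul, dwnu, zlvi, yovt, jqyt, idrd, wvra}, |N(kfso)| = 15.
28-vertex 15-regular graph: this is K(8,2), the Kneser graph.
A has 3 distinct eigenvalues ≈ [15.0, 1.0, -5.0].
ϑ = −N·λ_min/(λ_max−λ_min) = −28·(-5)/(15−(-5)) = 7.
= 7.000000000… (decimal).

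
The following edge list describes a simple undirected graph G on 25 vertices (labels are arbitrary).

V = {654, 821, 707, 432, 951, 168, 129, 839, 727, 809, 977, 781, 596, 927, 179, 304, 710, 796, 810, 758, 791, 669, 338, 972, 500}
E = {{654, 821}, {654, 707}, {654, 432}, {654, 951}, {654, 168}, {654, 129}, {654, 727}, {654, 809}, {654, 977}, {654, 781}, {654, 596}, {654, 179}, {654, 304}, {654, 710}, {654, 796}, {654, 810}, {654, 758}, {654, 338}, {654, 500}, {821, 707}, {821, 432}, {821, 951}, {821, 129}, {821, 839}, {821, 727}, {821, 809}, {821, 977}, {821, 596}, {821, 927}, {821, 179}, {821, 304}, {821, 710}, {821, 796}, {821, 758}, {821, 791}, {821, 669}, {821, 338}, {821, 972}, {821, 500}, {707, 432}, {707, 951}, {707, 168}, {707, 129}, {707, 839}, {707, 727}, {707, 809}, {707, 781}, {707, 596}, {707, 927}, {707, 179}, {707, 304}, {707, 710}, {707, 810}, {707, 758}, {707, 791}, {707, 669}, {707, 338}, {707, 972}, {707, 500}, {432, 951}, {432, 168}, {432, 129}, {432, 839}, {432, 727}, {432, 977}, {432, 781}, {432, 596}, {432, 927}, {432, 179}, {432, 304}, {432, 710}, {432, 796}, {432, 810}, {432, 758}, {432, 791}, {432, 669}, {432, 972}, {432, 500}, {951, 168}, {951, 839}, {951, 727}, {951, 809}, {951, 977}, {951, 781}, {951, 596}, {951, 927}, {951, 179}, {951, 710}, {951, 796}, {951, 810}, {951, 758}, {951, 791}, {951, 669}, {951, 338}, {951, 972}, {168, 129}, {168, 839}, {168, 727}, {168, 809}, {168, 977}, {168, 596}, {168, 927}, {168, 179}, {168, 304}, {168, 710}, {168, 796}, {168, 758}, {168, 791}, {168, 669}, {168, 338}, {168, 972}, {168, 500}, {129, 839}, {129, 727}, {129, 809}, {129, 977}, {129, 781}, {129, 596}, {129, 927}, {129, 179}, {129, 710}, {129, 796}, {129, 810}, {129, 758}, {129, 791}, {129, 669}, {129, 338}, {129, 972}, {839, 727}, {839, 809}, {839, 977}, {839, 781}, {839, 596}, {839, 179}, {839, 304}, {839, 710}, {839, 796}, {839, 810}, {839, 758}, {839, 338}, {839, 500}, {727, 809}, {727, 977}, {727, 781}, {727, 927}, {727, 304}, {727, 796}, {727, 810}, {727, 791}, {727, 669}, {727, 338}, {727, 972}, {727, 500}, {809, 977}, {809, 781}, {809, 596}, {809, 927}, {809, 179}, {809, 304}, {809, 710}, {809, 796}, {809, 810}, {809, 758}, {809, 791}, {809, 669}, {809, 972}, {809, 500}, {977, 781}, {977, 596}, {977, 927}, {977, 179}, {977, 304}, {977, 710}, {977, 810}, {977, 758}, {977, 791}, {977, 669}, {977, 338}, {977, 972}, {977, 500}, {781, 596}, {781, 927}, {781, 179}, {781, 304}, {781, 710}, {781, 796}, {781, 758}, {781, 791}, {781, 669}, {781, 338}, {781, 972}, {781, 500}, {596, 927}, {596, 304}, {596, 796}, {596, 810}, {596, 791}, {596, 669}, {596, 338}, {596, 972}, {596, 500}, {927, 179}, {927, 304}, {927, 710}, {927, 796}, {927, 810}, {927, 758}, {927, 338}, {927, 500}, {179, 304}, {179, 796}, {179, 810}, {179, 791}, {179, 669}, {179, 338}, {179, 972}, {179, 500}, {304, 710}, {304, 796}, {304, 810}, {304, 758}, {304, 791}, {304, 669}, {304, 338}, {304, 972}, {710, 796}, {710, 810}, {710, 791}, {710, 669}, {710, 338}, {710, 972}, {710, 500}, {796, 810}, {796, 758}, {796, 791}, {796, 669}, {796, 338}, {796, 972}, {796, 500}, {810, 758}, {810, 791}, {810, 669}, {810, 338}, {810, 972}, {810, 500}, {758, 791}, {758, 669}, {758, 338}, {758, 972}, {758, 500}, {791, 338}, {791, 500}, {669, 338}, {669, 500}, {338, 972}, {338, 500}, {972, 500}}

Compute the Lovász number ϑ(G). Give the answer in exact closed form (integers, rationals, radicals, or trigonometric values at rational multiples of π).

6

deg(951) = 21; N(951) = {654, 821, 707, 432, 168, 839, 727, 809, 977, 781, 596, 927, 179, 710, 796, 810, 758, 791, 669, 338, 972}.
N(821) = {654, 707, 432, 951, 129, 839, 727, 809, 977, 596, 927, 179, 304, 710, 796, 758, 791, 669, 338, 972, 500}, |N(821)| = 21.
N(129) = {654, 821, 707, 432, 168, 839, 727, 809, 977, 781, 596, 927, 179, 710, 796, 810, 758, 791, 669, 338, 972}, |N(129)| = 21.
N(500) = {654, 821, 707, 432, 168, 839, 727, 809, 977, 781, 596, 927, 179, 710, 796, 810, 758, 791, 669, 338, 972}, |N(500)| = 21.
G = K_{6,5,4,4,3,3}: α = 6 = χ(Ḡ), so ϑ = 6.
≈ 6.0000 (to 4 d.p.).
Check 6 ≤ 6 ≤ 6: collapsed.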